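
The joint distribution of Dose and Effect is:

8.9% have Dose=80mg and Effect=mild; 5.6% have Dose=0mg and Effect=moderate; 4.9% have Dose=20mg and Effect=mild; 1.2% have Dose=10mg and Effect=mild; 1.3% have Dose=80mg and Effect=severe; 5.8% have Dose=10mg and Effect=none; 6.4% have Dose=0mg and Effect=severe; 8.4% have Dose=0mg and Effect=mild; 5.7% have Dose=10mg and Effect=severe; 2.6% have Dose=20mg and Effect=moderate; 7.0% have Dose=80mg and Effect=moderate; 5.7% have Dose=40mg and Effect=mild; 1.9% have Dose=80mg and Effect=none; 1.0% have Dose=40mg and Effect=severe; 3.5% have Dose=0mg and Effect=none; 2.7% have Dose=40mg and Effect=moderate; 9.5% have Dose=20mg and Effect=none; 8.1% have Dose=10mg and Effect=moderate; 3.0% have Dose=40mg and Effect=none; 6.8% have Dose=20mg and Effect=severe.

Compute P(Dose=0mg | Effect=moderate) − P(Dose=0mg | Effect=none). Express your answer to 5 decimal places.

0.06771

P(Effect=moderate) = 0.056 + 0.081 + 0.026 + 0.027 + 0.070 = 0.260; P(Dose=0mg | Effect=moderate) = 0.056/0.260 = 0.215385.
P(Effect=none) = 0.035 + 0.058 + 0.095 + 0.030 + 0.019 = 0.237; P(Dose=0mg | Effect=none) = 0.035/0.237 = 0.147679.
Difference = 0.06771.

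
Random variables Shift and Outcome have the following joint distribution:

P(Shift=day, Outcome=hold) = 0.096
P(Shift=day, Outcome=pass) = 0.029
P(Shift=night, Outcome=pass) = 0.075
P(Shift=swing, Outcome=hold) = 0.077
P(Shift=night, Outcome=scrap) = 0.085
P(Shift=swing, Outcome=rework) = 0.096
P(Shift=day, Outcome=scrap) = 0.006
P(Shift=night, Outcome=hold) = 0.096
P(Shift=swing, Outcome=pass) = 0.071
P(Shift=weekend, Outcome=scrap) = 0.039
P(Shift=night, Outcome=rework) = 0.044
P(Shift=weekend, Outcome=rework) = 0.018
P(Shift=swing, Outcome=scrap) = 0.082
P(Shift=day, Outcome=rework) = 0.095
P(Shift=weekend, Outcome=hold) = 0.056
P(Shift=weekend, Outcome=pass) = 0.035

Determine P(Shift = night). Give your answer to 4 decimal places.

P(Shift=night) = 0.075 + 0.044 + 0.085 + 0.096 = 0.300.

0.3000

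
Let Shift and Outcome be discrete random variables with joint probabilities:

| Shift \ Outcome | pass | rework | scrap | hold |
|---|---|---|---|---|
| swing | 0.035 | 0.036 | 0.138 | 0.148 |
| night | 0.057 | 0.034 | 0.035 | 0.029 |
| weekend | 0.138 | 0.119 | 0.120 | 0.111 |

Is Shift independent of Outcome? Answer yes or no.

no

P(Shift=swing) = 0.357 and P(Outcome=pass) = 0.230, so their product is 0.08211, but P(Shift=swing, Outcome=pass) = 0.035. Since these differ, Shift and Outcome are not independent.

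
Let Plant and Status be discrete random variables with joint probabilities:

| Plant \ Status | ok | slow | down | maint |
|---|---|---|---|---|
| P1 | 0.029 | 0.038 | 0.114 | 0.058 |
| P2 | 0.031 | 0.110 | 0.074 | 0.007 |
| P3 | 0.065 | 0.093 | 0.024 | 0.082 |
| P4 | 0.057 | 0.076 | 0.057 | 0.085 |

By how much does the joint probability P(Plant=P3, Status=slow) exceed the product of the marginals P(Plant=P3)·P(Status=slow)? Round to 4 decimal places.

P(Plant=P3) = 0.065 + 0.093 + 0.024 + 0.082 = 0.264.
P(Status=slow) = 0.038 + 0.110 + 0.093 + 0.076 = 0.317.
P(Plant=P3, Status=slow) − P(Plant=P3)P(Status=slow) = 0.093 − 0.264×0.317 = 0.0093.

0.0093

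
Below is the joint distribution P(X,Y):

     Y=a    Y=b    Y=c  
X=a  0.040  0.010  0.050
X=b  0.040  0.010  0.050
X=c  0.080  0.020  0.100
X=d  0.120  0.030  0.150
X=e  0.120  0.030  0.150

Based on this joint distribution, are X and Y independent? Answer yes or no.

yes

Every cell satisfies P(X,Y) = P(X)·P(Y). For instance P(X=a) = 0.100, P(Y=b) = 0.100, and 0.100×0.100 = 0.010 matches the joint entry. So X and Y are independent.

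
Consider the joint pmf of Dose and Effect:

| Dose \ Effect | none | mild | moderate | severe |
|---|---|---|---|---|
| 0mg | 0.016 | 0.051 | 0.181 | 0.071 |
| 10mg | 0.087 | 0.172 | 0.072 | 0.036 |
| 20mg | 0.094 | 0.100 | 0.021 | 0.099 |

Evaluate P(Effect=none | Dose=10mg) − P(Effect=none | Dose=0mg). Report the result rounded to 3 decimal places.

P(Dose=10mg) = 0.087 + 0.172 + 0.072 + 0.036 = 0.367; P(Effect=none | Dose=10mg) = 0.087/0.367 = 0.2371.
P(Dose=0mg) = 0.016 + 0.051 + 0.181 + 0.071 = 0.319; P(Effect=none | Dose=0mg) = 0.016/0.319 = 0.0502.
Difference = 0.187.

0.187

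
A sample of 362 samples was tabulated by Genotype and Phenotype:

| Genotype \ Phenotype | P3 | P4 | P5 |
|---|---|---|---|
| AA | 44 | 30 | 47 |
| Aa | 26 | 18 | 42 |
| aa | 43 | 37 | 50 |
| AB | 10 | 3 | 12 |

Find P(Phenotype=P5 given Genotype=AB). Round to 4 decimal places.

0.4800

Total with Genotype=AB: 10 + 3 + 12 = 25.
P(Phenotype=P5 | Genotype=AB) = 12/25 = 0.4800.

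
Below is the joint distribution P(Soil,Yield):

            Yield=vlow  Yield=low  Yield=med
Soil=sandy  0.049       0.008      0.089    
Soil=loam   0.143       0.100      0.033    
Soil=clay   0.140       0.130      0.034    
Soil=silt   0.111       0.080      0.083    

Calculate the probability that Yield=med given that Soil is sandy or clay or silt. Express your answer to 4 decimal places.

0.2845

P(Soil=sandy) = 0.049 + 0.008 + 0.089 = 0.146.
P(Soil=clay) = 0.140 + 0.130 + 0.034 = 0.304.
P(Soil=silt) = 0.111 + 0.080 + 0.083 = 0.274.
P(Soil ∈ {sandy, clay, silt}) = 0.146 + 0.304 + 0.274 = 0.724; P(Yield=med, Soil ∈ {sandy, clay, silt}) = 0.089 + 0.034 + 0.083 = 0.206.
P(Yield=med | Soil ∈ {sandy, clay, silt}) = 0.206/0.724 = 0.2845.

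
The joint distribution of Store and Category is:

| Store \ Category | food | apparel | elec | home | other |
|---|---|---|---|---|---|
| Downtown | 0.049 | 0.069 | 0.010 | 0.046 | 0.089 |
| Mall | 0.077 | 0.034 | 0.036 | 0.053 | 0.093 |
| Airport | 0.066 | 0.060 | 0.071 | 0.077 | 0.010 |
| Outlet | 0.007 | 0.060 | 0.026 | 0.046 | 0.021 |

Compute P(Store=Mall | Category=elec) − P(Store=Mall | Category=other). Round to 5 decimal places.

P(Category=elec) = 0.010 + 0.036 + 0.071 + 0.026 = 0.143; P(Store=Mall | Category=elec) = 0.036/0.143 = 0.251748.
P(Category=other) = 0.089 + 0.093 + 0.010 + 0.021 = 0.213; P(Store=Mall | Category=other) = 0.093/0.213 = 0.436620.
Difference = -0.18487.

-0.18487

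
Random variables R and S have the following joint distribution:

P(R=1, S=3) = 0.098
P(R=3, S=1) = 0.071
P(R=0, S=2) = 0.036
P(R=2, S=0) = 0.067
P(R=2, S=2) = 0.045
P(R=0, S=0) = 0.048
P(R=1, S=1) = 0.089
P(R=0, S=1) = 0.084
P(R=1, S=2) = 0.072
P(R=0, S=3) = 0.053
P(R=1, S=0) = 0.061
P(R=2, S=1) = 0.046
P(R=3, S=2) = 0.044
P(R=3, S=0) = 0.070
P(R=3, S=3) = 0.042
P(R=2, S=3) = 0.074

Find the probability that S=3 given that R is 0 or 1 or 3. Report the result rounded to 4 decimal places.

P(R=0) = 0.048 + 0.084 + 0.036 + 0.053 = 0.221.
P(R=1) = 0.061 + 0.089 + 0.072 + 0.098 = 0.320.
P(R=3) = 0.070 + 0.071 + 0.044 + 0.042 = 0.227.
P(R ∈ {0, 1, 3}) = 0.221 + 0.320 + 0.227 = 0.768; P(S=3, R ∈ {0, 1, 3}) = 0.053 + 0.098 + 0.042 = 0.193.
P(S=3 | R ∈ {0, 1, 3}) = 0.193/0.768 = 0.2513.

0.2513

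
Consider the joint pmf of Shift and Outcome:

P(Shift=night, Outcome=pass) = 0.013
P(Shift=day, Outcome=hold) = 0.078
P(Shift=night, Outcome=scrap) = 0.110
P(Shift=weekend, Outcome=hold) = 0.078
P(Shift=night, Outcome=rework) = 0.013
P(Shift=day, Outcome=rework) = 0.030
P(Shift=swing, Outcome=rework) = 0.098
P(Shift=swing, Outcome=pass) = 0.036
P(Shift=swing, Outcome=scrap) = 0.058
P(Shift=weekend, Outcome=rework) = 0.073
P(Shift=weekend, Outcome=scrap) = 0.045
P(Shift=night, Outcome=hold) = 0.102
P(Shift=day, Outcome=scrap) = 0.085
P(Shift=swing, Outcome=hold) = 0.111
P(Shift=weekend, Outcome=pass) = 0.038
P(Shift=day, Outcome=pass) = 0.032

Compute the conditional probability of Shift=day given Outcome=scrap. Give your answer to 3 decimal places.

0.285

P(Outcome=scrap) = 0.085 + 0.058 + 0.110 + 0.045 = 0.298.
P(Shift=day | Outcome=scrap) = 0.085/0.298 = 0.285.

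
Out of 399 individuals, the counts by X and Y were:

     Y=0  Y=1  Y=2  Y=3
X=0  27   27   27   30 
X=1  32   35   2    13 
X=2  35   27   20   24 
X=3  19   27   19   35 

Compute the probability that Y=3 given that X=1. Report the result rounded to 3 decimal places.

Total with X=1: 32 + 35 + 2 + 13 = 82.
P(Y=3 | X=1) = 13/82 = 0.159.

0.159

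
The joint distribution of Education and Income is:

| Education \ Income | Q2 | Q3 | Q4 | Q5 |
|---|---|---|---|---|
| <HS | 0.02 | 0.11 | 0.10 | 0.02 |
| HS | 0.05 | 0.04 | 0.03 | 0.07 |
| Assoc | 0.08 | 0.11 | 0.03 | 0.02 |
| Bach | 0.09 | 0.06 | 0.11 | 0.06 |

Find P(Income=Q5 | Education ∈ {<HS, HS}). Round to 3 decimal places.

P(Education=<HS) = 0.02 + 0.11 + 0.10 + 0.02 = 0.25.
P(Education=HS) = 0.05 + 0.04 + 0.03 + 0.07 = 0.19.
P(Education ∈ {<HS, HS}) = 0.25 + 0.19 = 0.44; P(Income=Q5, Education ∈ {<HS, HS}) = 0.02 + 0.07 = 0.09.
P(Income=Q5 | Education ∈ {<HS, HS}) = 0.09/0.44 = 0.205.

0.205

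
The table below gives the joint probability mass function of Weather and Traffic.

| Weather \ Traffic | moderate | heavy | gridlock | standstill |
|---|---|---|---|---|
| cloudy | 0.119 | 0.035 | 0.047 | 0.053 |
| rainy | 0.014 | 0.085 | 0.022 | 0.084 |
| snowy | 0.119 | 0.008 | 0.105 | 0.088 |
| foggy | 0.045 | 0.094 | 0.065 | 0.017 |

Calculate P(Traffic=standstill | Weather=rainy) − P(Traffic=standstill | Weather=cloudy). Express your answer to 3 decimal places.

0.201

P(Weather=rainy) = 0.014 + 0.085 + 0.022 + 0.084 = 0.205; P(Traffic=standstill | Weather=rainy) = 0.084/0.205 = 0.4098.
P(Weather=cloudy) = 0.119 + 0.035 + 0.047 + 0.053 = 0.254; P(Traffic=standstill | Weather=cloudy) = 0.053/0.254 = 0.2087.
Difference = 0.201.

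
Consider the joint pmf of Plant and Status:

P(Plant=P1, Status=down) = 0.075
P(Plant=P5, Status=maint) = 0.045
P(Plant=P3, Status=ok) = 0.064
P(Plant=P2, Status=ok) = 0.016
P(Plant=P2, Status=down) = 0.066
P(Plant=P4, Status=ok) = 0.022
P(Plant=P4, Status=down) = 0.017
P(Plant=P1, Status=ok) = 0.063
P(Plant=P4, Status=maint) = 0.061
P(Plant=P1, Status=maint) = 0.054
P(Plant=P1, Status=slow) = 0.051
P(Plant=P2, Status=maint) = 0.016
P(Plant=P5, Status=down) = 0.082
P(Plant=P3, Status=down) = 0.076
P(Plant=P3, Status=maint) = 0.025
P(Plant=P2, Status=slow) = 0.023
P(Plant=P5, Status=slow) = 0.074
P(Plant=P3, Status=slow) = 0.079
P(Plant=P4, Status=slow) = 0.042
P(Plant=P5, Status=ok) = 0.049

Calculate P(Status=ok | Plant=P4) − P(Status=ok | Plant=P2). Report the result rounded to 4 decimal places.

P(Plant=P4) = 0.022 + 0.042 + 0.017 + 0.061 = 0.142; P(Status=ok | Plant=P4) = 0.022/0.142 = 0.15493.
P(Plant=P2) = 0.016 + 0.023 + 0.066 + 0.016 = 0.121; P(Status=ok | Plant=P2) = 0.016/0.121 = 0.13223.
Difference = 0.0227.

0.0227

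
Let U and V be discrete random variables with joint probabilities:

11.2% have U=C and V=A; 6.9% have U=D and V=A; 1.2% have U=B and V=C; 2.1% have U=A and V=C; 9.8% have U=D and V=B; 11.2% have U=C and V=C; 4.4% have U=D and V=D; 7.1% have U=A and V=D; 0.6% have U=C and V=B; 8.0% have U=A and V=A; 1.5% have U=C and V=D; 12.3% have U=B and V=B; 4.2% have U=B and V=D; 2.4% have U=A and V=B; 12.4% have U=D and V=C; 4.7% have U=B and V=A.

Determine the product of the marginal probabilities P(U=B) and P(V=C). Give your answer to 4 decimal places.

0.0603

P(U=B) = 0.047 + 0.123 + 0.012 + 0.042 = 0.224.
P(V=C) = 0.021 + 0.012 + 0.112 + 0.124 = 0.269.
Product: 0.224 × 0.269 = 0.0603.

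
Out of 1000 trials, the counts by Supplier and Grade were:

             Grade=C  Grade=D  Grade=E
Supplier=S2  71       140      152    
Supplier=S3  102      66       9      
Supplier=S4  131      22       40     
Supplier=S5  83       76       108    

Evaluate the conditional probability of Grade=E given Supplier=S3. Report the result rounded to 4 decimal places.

Total with Supplier=S3: 102 + 66 + 9 = 177.
P(Grade=E | Supplier=S3) = 9/177 = 0.0508.

0.0508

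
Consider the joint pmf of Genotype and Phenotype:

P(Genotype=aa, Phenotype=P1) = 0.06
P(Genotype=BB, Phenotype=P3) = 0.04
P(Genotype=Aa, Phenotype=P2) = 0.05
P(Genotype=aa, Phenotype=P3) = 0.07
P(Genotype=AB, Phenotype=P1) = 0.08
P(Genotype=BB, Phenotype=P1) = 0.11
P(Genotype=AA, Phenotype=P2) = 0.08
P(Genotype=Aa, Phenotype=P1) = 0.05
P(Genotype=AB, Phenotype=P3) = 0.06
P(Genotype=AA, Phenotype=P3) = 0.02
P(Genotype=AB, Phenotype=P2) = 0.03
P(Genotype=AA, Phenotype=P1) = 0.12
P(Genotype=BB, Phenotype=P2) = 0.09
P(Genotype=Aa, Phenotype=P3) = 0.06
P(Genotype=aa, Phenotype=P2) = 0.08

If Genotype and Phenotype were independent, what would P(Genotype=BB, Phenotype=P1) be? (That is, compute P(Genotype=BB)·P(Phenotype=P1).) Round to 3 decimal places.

P(Genotype=BB) = 0.11 + 0.09 + 0.04 = 0.24.
P(Phenotype=P1) = 0.12 + 0.05 + 0.06 + 0.08 + 0.11 = 0.42.
Product: 0.24 × 0.42 = 0.101.

0.101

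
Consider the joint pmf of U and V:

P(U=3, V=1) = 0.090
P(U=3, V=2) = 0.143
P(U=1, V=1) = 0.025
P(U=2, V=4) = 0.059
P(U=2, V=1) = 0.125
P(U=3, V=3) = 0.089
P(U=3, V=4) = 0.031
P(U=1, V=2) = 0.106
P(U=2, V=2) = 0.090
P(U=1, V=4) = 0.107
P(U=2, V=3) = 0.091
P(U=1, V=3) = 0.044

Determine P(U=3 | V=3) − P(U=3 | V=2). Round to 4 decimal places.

-0.0245

P(V=3) = 0.044 + 0.091 + 0.089 = 0.224; P(U=3 | V=3) = 0.089/0.224 = 0.39732.
P(V=2) = 0.106 + 0.090 + 0.143 = 0.339; P(U=3 | V=2) = 0.143/0.339 = 0.42183.
Difference = -0.0245.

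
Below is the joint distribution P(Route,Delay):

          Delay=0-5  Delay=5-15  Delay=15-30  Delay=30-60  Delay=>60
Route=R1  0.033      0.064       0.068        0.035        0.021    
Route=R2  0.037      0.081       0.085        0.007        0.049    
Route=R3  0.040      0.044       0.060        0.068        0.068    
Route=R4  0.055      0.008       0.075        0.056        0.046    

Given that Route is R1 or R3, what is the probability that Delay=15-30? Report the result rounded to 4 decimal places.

P(Route=R1) = 0.033 + 0.064 + 0.068 + 0.035 + 0.021 = 0.221.
P(Route=R3) = 0.040 + 0.044 + 0.060 + 0.068 + 0.068 = 0.280.
P(Route ∈ {R1, R3}) = 0.221 + 0.280 = 0.501; P(Delay=15-30, Route ∈ {R1, R3}) = 0.068 + 0.060 = 0.128.
P(Delay=15-30 | Route ∈ {R1, R3}) = 0.128/0.501 = 0.2555.

0.2555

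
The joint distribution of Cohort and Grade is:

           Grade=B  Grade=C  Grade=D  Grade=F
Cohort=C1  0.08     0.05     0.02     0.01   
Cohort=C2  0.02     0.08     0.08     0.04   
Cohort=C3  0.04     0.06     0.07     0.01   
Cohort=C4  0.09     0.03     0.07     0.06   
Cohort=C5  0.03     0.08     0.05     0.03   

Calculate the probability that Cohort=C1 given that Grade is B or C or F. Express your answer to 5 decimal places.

0.19718

P(Grade=B) = 0.08 + 0.02 + 0.04 + 0.09 + 0.03 = 0.26.
P(Grade=C) = 0.05 + 0.08 + 0.06 + 0.03 + 0.08 = 0.30.
P(Grade=F) = 0.01 + 0.04 + 0.01 + 0.06 + 0.03 = 0.15.
P(Grade ∈ {B, C, F}) = 0.26 + 0.30 + 0.15 = 0.71; P(Cohort=C1, Grade ∈ {B, C, F}) = 0.08 + 0.05 + 0.01 = 0.14.
P(Cohort=C1 | Grade ∈ {B, C, F}) = 0.14/0.71 = 0.19718.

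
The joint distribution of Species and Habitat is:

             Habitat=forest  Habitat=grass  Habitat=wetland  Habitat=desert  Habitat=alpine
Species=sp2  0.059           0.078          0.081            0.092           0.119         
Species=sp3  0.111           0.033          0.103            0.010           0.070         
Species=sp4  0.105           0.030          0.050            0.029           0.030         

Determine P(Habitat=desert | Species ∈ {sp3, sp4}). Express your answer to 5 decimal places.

P(Species=sp3) = 0.111 + 0.033 + 0.103 + 0.010 + 0.070 = 0.327.
P(Species=sp4) = 0.105 + 0.030 + 0.050 + 0.029 + 0.030 = 0.244.
P(Species ∈ {sp3, sp4}) = 0.327 + 0.244 = 0.571; P(Habitat=desert, Species ∈ {sp3, sp4}) = 0.010 + 0.029 = 0.039.
P(Habitat=desert | Species ∈ {sp3, sp4}) = 0.039/0.571 = 0.06830.

0.06830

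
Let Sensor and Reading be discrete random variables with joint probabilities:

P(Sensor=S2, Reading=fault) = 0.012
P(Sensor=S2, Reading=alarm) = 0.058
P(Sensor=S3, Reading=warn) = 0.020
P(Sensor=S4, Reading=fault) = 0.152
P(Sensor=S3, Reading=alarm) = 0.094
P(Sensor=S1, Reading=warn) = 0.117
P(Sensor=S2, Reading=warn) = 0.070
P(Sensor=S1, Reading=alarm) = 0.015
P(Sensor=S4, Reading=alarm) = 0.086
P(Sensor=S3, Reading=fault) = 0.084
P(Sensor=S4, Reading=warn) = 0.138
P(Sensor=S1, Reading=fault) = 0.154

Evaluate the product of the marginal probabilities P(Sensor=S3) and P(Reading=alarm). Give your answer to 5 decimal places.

P(Sensor=S3) = 0.020 + 0.094 + 0.084 = 0.198.
P(Reading=alarm) = 0.015 + 0.058 + 0.094 + 0.086 = 0.253.
Product: 0.198 × 0.253 = 0.05009.

0.05009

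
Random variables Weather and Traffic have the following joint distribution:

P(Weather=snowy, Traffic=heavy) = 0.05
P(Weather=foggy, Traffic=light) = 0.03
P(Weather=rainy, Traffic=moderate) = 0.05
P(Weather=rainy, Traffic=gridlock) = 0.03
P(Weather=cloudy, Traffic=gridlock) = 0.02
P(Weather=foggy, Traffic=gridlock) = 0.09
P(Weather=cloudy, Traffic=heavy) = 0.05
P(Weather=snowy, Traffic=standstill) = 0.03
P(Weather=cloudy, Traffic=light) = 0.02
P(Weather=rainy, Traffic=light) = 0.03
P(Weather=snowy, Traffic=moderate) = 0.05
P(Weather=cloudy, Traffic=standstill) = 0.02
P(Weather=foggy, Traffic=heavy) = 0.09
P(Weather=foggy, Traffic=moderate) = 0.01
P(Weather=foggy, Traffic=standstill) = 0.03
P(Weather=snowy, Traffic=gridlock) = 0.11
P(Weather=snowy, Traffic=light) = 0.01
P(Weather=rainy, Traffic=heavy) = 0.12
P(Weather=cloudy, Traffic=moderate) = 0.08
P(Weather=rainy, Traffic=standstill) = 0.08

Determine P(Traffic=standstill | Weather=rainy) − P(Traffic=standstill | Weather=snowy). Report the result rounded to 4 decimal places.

P(Weather=rainy) = 0.03 + 0.05 + 0.12 + 0.03 + 0.08 = 0.31; P(Traffic=standstill | Weather=rainy) = 0.08/0.31 = 0.25806.
P(Weather=snowy) = 0.01 + 0.05 + 0.05 + 0.11 + 0.03 = 0.25; P(Traffic=standstill | Weather=snowy) = 0.03/0.25 = 0.12000.
Difference = 0.1381.

0.1381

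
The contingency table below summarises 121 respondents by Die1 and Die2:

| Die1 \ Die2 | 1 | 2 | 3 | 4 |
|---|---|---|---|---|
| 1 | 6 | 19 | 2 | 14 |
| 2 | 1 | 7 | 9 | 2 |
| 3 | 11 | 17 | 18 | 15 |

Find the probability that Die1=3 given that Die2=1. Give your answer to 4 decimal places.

0.6111

Total with Die2=1: 6 + 1 + 11 = 18.
P(Die1=3 | Die2=1) = 11/18 = 0.6111.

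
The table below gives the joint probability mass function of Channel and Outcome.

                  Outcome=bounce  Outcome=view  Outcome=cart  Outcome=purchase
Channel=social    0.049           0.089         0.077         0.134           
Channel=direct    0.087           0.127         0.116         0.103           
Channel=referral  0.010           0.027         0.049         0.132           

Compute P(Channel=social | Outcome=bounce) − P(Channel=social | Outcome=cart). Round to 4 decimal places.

0.0174

P(Outcome=bounce) = 0.049 + 0.087 + 0.010 = 0.146; P(Channel=social | Outcome=bounce) = 0.049/0.146 = 0.33562.
P(Outcome=cart) = 0.077 + 0.116 + 0.049 = 0.242; P(Channel=social | Outcome=cart) = 0.077/0.242 = 0.31818.
Difference = 0.0174.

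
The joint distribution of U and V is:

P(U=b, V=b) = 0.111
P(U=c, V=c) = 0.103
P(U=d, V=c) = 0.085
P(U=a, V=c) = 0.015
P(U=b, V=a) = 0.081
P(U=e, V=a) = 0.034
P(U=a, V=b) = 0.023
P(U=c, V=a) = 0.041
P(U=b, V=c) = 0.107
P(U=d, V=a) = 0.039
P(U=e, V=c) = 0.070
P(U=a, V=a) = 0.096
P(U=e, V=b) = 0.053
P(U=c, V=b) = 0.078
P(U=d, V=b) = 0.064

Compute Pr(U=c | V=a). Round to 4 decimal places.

0.1409

P(V=a) = 0.096 + 0.081 + 0.041 + 0.039 + 0.034 = 0.291.
P(U=c | V=a) = 0.041/0.291 = 0.1409.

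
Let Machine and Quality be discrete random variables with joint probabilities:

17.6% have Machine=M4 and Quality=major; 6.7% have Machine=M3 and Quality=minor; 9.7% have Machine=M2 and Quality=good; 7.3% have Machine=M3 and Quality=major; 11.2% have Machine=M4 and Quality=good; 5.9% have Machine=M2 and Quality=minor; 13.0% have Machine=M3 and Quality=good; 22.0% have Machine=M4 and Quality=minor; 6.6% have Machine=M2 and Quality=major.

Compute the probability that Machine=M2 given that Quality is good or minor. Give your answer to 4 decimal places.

P(Quality=good) = 0.097 + 0.130 + 0.112 = 0.339.
P(Quality=minor) = 0.059 + 0.067 + 0.220 = 0.346.
P(Quality ∈ {good, minor}) = 0.339 + 0.346 = 0.685; P(Machine=M2, Quality ∈ {good, minor}) = 0.097 + 0.059 = 0.156.
P(Machine=M2 | Quality ∈ {good, minor}) = 0.156/0.685 = 0.2277.

0.2277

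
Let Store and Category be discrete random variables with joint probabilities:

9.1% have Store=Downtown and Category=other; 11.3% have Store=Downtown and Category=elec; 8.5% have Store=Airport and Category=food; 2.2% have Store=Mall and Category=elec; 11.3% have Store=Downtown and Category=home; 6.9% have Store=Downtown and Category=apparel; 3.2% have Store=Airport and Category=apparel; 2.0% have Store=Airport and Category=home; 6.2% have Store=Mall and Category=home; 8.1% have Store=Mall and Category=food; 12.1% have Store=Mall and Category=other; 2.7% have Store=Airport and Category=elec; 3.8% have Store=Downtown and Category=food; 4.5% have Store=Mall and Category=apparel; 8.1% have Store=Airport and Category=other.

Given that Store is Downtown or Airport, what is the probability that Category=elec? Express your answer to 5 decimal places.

P(Store=Downtown) = 0.038 + 0.069 + 0.113 + 0.113 + 0.091 = 0.424.
P(Store=Airport) = 0.085 + 0.032 + 0.027 + 0.020 + 0.081 = 0.245.
P(Store ∈ {Downtown, Airport}) = 0.424 + 0.245 = 0.669; P(Category=elec, Store ∈ {Downtown, Airport}) = 0.113 + 0.027 = 0.140.
P(Category=elec | Store ∈ {Downtown, Airport}) = 0.140/0.669 = 0.20927.

0.20927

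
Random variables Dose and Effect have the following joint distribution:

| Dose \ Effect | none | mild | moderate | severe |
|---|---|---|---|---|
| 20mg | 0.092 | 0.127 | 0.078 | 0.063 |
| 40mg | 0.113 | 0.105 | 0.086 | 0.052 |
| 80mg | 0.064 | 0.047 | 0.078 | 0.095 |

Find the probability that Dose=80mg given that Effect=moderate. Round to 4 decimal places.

0.3223

P(Effect=moderate) = 0.078 + 0.086 + 0.078 = 0.242.
P(Dose=80mg | Effect=moderate) = 0.078/0.242 = 0.3223.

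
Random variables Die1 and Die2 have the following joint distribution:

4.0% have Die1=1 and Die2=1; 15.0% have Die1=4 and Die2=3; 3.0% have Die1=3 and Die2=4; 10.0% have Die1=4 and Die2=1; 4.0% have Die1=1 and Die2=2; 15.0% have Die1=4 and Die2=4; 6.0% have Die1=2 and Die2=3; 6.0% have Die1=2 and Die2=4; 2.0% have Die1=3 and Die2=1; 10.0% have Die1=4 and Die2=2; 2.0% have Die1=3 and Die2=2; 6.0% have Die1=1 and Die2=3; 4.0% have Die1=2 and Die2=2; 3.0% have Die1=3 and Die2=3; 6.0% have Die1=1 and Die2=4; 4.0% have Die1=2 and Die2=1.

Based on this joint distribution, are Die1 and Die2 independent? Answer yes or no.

Every cell satisfies P(Die1,Die2) = P(Die1)·P(Die2). For instance P(Die1=2) = 0.200, P(Die2=3) = 0.300, and 0.200×0.300 = 0.060 matches the joint entry. So Die1 and Die2 are independent.

yes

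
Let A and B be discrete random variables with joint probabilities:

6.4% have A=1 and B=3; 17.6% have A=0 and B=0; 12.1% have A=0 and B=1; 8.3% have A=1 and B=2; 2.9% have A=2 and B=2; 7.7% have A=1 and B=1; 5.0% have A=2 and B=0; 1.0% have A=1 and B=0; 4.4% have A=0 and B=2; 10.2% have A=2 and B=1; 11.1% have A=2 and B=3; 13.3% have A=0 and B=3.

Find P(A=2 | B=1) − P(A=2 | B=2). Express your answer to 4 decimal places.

0.1541

P(B=1) = 0.121 + 0.077 + 0.102 = 0.300; P(A=2 | B=1) = 0.102/0.300 = 0.34000.
P(B=2) = 0.044 + 0.083 + 0.029 = 0.156; P(A=2 | B=2) = 0.029/0.156 = 0.18590.
Difference = 0.1541.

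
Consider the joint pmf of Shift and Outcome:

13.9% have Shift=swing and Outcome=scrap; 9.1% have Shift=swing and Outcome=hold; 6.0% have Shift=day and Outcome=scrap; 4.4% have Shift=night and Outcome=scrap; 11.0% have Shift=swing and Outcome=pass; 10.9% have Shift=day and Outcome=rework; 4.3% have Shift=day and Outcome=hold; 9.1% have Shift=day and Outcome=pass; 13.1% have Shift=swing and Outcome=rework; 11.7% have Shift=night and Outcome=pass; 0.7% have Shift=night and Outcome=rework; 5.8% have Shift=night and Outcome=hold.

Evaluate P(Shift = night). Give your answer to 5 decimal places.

P(Shift=night) = 0.117 + 0.007 + 0.044 + 0.058 = 0.226.

0.22600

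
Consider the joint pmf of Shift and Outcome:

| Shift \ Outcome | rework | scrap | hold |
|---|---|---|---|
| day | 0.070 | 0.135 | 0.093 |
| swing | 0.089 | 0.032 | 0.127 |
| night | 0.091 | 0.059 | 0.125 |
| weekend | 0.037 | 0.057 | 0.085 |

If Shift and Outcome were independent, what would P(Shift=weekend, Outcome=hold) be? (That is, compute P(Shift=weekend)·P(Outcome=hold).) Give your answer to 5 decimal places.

0.07697

P(Shift=weekend) = 0.037 + 0.057 + 0.085 = 0.179.
P(Outcome=hold) = 0.093 + 0.127 + 0.125 + 0.085 = 0.430.
Product: 0.179 × 0.430 = 0.07697.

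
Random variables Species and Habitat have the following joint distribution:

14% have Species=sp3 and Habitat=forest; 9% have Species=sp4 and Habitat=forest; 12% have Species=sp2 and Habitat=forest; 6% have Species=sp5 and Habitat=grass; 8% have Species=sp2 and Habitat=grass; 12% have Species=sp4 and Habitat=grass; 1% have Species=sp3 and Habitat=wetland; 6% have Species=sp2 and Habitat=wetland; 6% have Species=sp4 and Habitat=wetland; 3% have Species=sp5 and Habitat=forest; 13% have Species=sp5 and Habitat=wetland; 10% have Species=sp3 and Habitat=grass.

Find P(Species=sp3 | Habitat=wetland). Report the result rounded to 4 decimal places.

0.0385

P(Habitat=wetland) = 0.06 + 0.01 + 0.06 + 0.13 = 0.26.
P(Species=sp3 | Habitat=wetland) = 0.01/0.26 = 0.0385.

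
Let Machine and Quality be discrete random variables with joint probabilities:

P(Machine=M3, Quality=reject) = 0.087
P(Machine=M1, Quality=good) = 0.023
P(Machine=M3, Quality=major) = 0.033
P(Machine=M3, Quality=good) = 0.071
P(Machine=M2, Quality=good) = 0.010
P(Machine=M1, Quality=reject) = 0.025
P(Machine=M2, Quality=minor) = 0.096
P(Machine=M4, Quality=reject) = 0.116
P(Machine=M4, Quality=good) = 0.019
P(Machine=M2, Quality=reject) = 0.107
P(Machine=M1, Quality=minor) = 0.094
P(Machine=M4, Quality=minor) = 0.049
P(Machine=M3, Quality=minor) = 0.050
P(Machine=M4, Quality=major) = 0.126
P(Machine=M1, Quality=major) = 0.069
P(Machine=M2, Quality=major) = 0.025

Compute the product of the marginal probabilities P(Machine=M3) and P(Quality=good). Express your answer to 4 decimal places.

0.0296

P(Machine=M3) = 0.071 + 0.050 + 0.033 + 0.087 = 0.241.
P(Quality=good) = 0.023 + 0.010 + 0.071 + 0.019 = 0.123.
Product: 0.241 × 0.123 = 0.0296.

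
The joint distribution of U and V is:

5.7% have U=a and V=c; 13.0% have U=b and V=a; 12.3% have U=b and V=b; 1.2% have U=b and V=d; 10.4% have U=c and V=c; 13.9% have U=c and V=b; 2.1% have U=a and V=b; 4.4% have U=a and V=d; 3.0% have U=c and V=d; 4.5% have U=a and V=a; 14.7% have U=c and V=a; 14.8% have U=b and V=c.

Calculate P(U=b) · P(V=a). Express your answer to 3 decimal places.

0.133

P(U=b) = 0.130 + 0.123 + 0.148 + 0.012 = 0.413.
P(V=a) = 0.045 + 0.130 + 0.147 = 0.322.
Product: 0.413 × 0.322 = 0.133.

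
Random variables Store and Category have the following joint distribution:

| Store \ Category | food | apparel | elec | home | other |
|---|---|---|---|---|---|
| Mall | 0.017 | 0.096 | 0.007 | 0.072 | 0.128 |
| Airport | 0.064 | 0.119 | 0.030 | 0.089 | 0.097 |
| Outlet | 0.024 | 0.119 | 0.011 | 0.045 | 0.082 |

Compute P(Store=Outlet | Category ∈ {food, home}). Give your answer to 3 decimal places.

P(Category=food) = 0.017 + 0.064 + 0.024 = 0.105.
P(Category=home) = 0.072 + 0.089 + 0.045 = 0.206.
P(Category ∈ {food, home}) = 0.105 + 0.206 = 0.311; P(Store=Outlet, Category ∈ {food, home}) = 0.024 + 0.045 = 0.069.
P(Store=Outlet | Category ∈ {food, home}) = 0.069/0.311 = 0.222.

0.222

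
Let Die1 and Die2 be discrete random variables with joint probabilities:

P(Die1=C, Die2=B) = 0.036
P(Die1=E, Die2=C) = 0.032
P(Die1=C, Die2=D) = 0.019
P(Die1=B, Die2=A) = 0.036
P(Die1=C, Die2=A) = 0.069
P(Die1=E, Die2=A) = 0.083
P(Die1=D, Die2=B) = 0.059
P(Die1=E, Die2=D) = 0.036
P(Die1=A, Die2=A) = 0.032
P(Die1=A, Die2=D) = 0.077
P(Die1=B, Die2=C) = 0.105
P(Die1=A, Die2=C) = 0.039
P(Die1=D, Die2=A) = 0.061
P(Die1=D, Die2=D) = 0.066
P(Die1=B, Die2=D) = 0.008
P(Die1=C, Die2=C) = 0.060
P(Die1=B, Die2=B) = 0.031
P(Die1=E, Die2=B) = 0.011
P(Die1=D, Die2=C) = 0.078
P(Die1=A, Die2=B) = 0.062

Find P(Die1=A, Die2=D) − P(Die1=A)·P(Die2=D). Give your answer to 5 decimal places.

P(Die1=A) = 0.032 + 0.062 + 0.039 + 0.077 = 0.210.
P(Die2=D) = 0.077 + 0.008 + 0.019 + 0.066 + 0.036 = 0.206.
P(Die1=A, Die2=D) − P(Die1=A)P(Die2=D) = 0.077 − 0.210×0.206 = 0.03374.

0.03374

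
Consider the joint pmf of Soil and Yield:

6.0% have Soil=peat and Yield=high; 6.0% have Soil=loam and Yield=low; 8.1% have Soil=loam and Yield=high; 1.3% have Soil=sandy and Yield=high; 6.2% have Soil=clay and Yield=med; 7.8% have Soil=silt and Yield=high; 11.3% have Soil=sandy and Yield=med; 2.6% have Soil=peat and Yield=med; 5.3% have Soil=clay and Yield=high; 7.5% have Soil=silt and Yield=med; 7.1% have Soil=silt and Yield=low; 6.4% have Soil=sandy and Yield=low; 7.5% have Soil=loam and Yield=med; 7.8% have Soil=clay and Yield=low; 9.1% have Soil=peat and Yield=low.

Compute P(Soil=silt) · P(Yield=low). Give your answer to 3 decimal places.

P(Soil=silt) = 0.071 + 0.075 + 0.078 = 0.224.
P(Yield=low) = 0.064 + 0.060 + 0.078 + 0.071 + 0.091 = 0.364.
Product: 0.224 × 0.364 = 0.082.

0.082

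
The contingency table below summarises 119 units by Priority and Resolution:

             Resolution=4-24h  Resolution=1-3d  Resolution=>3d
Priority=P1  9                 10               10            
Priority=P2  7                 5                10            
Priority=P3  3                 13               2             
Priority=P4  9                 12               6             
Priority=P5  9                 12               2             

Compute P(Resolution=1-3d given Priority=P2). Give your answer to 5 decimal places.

Total with Priority=P2: 7 + 5 + 10 = 22.
P(Resolution=1-3d | Priority=P2) = 5/22 = 0.22727.

0.22727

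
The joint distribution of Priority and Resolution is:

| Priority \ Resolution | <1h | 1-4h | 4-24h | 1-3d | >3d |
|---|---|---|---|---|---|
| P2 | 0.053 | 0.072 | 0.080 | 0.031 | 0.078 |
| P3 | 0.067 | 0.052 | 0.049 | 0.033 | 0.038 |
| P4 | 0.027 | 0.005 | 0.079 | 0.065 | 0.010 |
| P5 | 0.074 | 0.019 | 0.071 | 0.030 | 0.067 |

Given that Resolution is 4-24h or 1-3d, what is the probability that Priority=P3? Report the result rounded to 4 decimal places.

0.1872

P(Resolution=4-24h) = 0.080 + 0.049 + 0.079 + 0.071 = 0.279.
P(Resolution=1-3d) = 0.031 + 0.033 + 0.065 + 0.030 = 0.159.
P(Resolution ∈ {4-24h, 1-3d}) = 0.279 + 0.159 = 0.438; P(Priority=P3, Resolution ∈ {4-24h, 1-3d}) = 0.049 + 0.033 = 0.082.
P(Priority=P3 | Resolution ∈ {4-24h, 1-3d}) = 0.082/0.438 = 0.1872.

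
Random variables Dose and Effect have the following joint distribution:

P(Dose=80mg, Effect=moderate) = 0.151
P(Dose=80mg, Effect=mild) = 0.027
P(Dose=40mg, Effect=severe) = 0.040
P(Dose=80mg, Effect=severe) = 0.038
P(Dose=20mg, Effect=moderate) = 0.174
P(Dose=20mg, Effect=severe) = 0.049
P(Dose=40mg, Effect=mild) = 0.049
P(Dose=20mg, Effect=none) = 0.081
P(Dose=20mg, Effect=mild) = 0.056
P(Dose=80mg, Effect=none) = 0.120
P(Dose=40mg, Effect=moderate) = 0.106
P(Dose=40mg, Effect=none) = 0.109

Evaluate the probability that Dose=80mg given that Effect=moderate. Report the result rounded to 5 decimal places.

P(Effect=moderate) = 0.174 + 0.106 + 0.151 = 0.431.
P(Dose=80mg | Effect=moderate) = 0.151/0.431 = 0.35035.

0.35035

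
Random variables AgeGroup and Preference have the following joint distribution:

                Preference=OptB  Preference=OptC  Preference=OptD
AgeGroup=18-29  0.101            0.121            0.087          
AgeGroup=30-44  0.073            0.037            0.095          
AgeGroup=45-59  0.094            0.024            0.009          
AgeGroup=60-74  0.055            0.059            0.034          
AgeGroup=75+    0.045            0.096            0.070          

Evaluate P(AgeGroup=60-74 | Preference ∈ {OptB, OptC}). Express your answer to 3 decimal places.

P(Preference=OptB) = 0.101 + 0.073 + 0.094 + 0.055 + 0.045 = 0.368.
P(Preference=OptC) = 0.121 + 0.037 + 0.024 + 0.059 + 0.096 = 0.337.
P(Preference ∈ {OptB, OptC}) = 0.368 + 0.337 = 0.705; P(AgeGroup=60-74, Preference ∈ {OptB, OptC}) = 0.055 + 0.059 = 0.114.
P(AgeGroup=60-74 | Preference ∈ {OptB, OptC}) = 0.114/0.705 = 0.162.

0.162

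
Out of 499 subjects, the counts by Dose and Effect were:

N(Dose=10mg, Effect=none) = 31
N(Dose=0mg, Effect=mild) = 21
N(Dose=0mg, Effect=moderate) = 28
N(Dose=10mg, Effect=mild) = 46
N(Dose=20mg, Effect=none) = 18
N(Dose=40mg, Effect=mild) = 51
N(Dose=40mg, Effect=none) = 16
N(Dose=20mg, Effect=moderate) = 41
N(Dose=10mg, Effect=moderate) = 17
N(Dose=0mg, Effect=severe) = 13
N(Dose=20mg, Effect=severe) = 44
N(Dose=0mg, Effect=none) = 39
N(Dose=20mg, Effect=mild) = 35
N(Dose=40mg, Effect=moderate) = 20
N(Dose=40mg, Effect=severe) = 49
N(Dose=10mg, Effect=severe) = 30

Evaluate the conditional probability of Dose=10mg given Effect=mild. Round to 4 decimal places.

0.3007

Total with Effect=mild: 21 + 46 + 35 + 51 = 153.
P(Dose=10mg | Effect=mild) = 46/153 = 0.3007.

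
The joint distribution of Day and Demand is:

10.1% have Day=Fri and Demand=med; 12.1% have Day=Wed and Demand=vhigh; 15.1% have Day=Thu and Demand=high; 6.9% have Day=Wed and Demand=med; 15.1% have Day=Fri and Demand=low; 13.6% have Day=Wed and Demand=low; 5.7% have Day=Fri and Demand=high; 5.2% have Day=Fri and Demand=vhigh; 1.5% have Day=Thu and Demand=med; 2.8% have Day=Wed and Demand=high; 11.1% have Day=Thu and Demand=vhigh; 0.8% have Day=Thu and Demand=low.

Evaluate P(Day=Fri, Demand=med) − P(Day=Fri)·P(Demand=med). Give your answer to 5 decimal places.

P(Day=Fri) = 0.151 + 0.101 + 0.057 + 0.052 = 0.361.
P(Demand=med) = 0.069 + 0.015 + 0.101 = 0.185.
P(Day=Fri, Demand=med) − P(Day=Fri)P(Demand=med) = 0.101 − 0.361×0.185 = 0.03422.

0.03422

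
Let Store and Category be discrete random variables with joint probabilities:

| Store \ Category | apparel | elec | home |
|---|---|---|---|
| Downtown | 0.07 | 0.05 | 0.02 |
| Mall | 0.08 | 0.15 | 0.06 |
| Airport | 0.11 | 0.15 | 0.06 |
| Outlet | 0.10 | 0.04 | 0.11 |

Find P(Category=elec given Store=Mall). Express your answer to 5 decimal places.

0.51724

P(Store=Mall) = 0.08 + 0.15 + 0.06 = 0.29.
P(Category=elec | Store=Mall) = 0.15/0.29 = 0.51724.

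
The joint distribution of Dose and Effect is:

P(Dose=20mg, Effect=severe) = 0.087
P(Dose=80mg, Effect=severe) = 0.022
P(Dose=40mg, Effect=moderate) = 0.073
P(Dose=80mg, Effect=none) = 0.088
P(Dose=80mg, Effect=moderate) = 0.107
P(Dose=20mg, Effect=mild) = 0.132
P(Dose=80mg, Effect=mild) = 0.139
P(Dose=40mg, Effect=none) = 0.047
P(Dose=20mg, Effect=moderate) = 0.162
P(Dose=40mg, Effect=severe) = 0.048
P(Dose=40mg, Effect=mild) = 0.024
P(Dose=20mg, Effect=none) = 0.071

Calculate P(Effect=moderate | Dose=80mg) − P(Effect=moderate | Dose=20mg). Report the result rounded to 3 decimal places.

-0.058

P(Dose=80mg) = 0.088 + 0.139 + 0.107 + 0.022 = 0.356; P(Effect=moderate | Dose=80mg) = 0.107/0.356 = 0.3006.
P(Dose=20mg) = 0.071 + 0.132 + 0.162 + 0.087 = 0.452; P(Effect=moderate | Dose=20mg) = 0.162/0.452 = 0.3584.
Difference = -0.058.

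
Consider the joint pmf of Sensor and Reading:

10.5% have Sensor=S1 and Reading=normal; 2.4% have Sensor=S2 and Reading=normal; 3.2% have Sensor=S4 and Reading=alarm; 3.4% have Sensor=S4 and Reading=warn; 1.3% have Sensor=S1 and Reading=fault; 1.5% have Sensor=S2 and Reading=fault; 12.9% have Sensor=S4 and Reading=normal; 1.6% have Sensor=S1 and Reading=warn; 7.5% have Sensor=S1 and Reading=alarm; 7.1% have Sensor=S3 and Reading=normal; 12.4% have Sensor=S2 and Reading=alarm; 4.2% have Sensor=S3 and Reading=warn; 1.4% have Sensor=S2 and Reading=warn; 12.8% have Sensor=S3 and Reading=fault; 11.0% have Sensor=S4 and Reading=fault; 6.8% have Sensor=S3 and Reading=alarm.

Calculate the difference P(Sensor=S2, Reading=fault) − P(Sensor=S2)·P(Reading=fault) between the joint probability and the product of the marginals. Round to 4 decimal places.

P(Sensor=S2) = 0.024 + 0.014 + 0.124 + 0.015 = 0.177.
P(Reading=fault) = 0.013 + 0.015 + 0.128 + 0.110 = 0.266.
P(Sensor=S2, Reading=fault) − P(Sensor=S2)P(Reading=fault) = 0.015 − 0.177×0.266 = -0.0321.

-0.0321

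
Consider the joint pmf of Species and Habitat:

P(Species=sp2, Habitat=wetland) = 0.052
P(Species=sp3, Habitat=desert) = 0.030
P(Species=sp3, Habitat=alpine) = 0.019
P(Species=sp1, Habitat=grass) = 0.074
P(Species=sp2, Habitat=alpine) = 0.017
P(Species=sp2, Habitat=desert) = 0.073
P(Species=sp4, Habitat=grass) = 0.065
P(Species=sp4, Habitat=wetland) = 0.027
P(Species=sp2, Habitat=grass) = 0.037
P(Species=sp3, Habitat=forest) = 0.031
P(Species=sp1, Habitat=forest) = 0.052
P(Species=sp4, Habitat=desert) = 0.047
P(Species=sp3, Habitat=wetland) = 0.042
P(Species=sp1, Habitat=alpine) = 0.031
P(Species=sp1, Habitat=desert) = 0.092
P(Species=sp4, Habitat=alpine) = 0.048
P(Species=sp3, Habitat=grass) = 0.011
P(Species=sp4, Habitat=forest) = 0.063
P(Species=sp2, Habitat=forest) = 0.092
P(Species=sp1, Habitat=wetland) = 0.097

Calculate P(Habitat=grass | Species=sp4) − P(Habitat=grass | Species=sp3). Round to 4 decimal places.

P(Species=sp4) = 0.063 + 0.065 + 0.027 + 0.047 + 0.048 = 0.250; P(Habitat=grass | Species=sp4) = 0.065/0.250 = 0.26000.
P(Species=sp3) = 0.031 + 0.011 + 0.042 + 0.030 + 0.019 = 0.133; P(Habitat=grass | Species=sp3) = 0.011/0.133 = 0.08271.
Difference = 0.1773.

0.1773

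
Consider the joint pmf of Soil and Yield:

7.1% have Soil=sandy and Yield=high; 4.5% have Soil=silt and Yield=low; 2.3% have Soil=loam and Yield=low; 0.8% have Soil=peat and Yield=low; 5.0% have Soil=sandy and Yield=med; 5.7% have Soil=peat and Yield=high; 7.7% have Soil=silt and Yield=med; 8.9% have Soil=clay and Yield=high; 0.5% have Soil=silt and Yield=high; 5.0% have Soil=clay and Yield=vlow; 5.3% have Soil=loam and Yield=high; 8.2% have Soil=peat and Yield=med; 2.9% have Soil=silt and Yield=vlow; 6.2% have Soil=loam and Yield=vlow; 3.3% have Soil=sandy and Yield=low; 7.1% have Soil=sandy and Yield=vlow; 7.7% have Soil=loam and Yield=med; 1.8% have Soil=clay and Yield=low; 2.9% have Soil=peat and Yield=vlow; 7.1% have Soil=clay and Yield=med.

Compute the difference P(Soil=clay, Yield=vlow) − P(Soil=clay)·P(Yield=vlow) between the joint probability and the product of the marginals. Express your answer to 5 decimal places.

-0.00495

P(Soil=clay) = 0.050 + 0.018 + 0.071 + 0.089 = 0.228.
P(Yield=vlow) = 0.071 + 0.062 + 0.050 + 0.029 + 0.029 = 0.241.
P(Soil=clay, Yield=vlow) − P(Soil=clay)P(Yield=vlow) = 0.050 − 0.228×0.241 = -0.00495.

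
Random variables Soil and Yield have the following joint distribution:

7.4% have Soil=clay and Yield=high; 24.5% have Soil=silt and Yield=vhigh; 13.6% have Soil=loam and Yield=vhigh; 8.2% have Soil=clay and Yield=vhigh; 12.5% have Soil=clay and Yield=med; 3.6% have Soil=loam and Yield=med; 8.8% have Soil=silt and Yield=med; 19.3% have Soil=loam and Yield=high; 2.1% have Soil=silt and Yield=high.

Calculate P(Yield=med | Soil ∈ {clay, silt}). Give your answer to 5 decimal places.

P(Soil=clay) = 0.125 + 0.074 + 0.082 = 0.281.
P(Soil=silt) = 0.088 + 0.021 + 0.245 = 0.354.
P(Soil ∈ {clay, silt}) = 0.281 + 0.354 = 0.635; P(Yield=med, Soil ∈ {clay, silt}) = 0.125 + 0.088 = 0.213.
P(Yield=med | Soil ∈ {clay, silt}) = 0.213/0.635 = 0.33543.

0.33543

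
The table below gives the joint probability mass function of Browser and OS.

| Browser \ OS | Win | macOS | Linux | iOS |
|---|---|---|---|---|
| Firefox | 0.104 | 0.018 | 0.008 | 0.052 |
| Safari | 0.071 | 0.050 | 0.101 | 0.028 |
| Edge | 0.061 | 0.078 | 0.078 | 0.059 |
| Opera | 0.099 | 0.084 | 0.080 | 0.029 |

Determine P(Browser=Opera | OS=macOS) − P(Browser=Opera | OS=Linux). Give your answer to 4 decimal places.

0.0656

P(OS=macOS) = 0.018 + 0.050 + 0.078 + 0.084 = 0.230; P(Browser=Opera | OS=macOS) = 0.084/0.230 = 0.36522.
P(OS=Linux) = 0.008 + 0.101 + 0.078 + 0.080 = 0.267; P(Browser=Opera | OS=Linux) = 0.080/0.267 = 0.29963.
Difference = 0.0656.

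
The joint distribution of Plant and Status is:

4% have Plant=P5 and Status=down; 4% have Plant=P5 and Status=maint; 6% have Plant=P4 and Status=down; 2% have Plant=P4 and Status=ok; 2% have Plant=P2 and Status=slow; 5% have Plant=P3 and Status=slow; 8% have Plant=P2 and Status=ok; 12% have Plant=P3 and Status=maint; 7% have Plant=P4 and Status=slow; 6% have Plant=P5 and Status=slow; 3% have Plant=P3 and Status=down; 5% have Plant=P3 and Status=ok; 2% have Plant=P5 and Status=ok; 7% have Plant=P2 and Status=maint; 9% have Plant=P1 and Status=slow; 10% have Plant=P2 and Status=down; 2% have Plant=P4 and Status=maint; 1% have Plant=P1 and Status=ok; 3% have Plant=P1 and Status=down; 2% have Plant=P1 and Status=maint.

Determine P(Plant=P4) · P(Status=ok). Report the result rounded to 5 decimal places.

0.03060

P(Plant=P4) = 0.02 + 0.07 + 0.06 + 0.02 = 0.17.
P(Status=ok) = 0.01 + 0.08 + 0.05 + 0.02 + 0.02 = 0.18.
Product: 0.17 × 0.18 = 0.03060.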